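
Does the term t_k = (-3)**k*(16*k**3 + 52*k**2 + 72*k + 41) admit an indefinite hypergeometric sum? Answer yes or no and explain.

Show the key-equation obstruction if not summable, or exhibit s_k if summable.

Yes. s_k = (-3)**k*(-4*k**3 - 4*k**2 - 3*k - 2).

r(k) = 3*(-16*k**3 - 100*k**2 - 224*k - 181)/(16*k**3 + 52*k**2 + 72*k + 41) after simplifying.
Factor: A=-3; B=1; C=k**3 + 13*k**2/4 + 9*k/2 + 41/16.
Need (-3)·f(k+1) − (1)·f(k) = k**3 + 13*k**2/4 + 9*k/2 + 41/16.
deg f ≤ 3 (via 0,0,3).
Solving with deg f ≤ 3: f(k) = -(4*k**3 + 4*k**2 + 3*k + 2)/16.
Get s_k = R·t_k = (-3)**k*(-4*k**3 - 4*k**2 - 3*k - 2) with R(k) = B(k−1)f(k)/C(k) = -(4*k**3 + 4*k**2 + 3*k + 2)/(16*k**3 + 52*k**2 + 72*k + 41).
Check: Δs_k = (-3)**k*(16*k**3 + 52*k**2 + 72*k + 41). ✓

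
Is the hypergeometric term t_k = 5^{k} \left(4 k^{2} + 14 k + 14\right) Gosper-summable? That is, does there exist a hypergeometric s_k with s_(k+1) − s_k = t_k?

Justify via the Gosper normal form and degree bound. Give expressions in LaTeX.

Yes. s_k = 5^{k} \left(k^{2} + k + 1\right).

Step 1: r(k) = 5*(2*k**2 + 11*k + 16)/(2*k**2 + 7*k + 7).
So A=5 and B=1, with C=k**2 + 7*k/2 + 7/2.
Set up (5)·f(k+1) − (1)·f(k) − (k**2 + 7*k/2 + 7/2) = 0.
Degrees (0,0,2) ⇒ d ≤ 2.
Coefficient equations give f(k) = (k**2 + k + 1)/4.
Certificate R = B(k−1)f/C = (k**2 + k + 1)/(2*(2*k**2 + 7*k + 7)) gives s_k = 5**k*(k**2 + k + 1).
Check: Δs_k = 5**k*(4*k**2 + 14*k + 14). ✓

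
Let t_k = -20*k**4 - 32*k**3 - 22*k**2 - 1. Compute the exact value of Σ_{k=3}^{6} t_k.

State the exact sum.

Compute t_(k+1)/t_k: get (20*k**4 + 112*k**3 + 238*k**2 + 220*k + 75)/(20*k**4 + 32*k**3 + 22*k**2 + 1).
So A=1 and B=1, with C=k**4 + 8*k**3/5 + 11*k**2/10 + 1/20.
Key eq: (1)·f(k+1) = (1)·f(k) + (k**4 + 8*k**3/5 + 11*k**2/10 + 1/20).
Bound: deg f ≤ 5.
Solve for f: f(k) = k*(4*k**4 - 2*k**3 - 2*k**2 - 3*k + 4)/20 (degree 5 ≤ 5).
Get s_k = R·t_k = k*(-4*k**4 + 2*k**3 + 2*k**2 + 3*k - 4) with R(k) = B(k−1)f(k)/C(k) = k*(4*k**4 - 2*k**3 - 2*k**2 - 3*k + 4)/(20*k**4 + 32*k**3 + 22*k**2 + 1).
s_(k+1) − s_k = -20*k**4 - 32*k**3 - 22*k**2 - 1 = t_k.
Σ_(k=3)^(6) t_k = s_(7) − s_(3) = -61621 − (-741) = -60880.

Σ = -60880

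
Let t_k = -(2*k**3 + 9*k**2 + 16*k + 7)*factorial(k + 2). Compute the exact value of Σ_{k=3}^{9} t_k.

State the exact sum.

Ratio r(k) = (2*k**4 + 21*k**3 + 85*k**2 + 154*k + 102)/(2*k**3 + 9*k**2 + 16*k + 7).
Factor: A=k + 3; B=1; C=k**3 + 9*k**2/2 + 8*k + 7/2.
Solve (k + 3)·f(k+1) − (1)·f(k) = k**3 + 9*k**2/2 + 8*k + 7/2.
Degrees (1,0,3) ⇒ d ≤ 2.
A polynomial solution: f(k) = (k + 1)*(2*k - 1)/2.
Get s_k = R·t_k = -(k + 1)*(2*k - 1)*factorial(k + 2) with R(k) = B(k−1)f(k)/C(k) = (k + 1)*(2*k - 1)/(2*k**3 + 9*k**2 + 16*k + 7).
Verify: -(2*k**3 + 9*k**2 + 16*k + 7)*factorial(k + 2) matches t_k.
Σ_(k=3)^(9) t_k = s_(10) − s_(3) = -100111334400 − (-2400) = -100111332000.

Σ = -100111332000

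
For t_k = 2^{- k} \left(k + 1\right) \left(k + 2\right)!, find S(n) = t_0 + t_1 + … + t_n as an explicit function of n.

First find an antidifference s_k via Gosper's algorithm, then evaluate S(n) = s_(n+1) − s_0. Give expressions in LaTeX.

t_(k+1)/t_k = (k + 2)*(k + 3)/(2*(k + 1)).
A = k/2 + 3/2, B = 1, C = k + 1.
Set up (k/2 + 3/2)·f(k+1) − (1)·f(k) − (k + 1) = 0.
Bound: deg f ≤ 0.
Coefficient equations give f(k) = 2.
Then R = B(k−1)f/C = 2/(k + 1), so s_k = R(k)·t_k = 2**(1 - k)*factorial(k + 2).
s_(k+1) − s_k = (k + 1)*factorial(k + 2)/2**k = t_k.
Telescope: S(n) = s_(n+1) − s_(0) = factorial(n + 3)/2**n − (4) = -4 + factorial(n + 3)/2**n.

S(n) = -4 + 2^{- n} \left(n + 3\right)!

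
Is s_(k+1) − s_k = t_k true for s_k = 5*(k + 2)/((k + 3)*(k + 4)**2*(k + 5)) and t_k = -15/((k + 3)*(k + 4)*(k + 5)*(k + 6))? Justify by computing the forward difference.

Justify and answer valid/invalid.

s_(k+1) = 5*(k + 3)/((k + 4)*(k + 5)**2*(k + 6))
s_(k+1) − s_k = 5*(-(k + 2)*(k + 5)*(k + 6) + (k + 3)**2*(k + 4))/((k + 3)*(k + 4)**2*(k + 5)**2*(k + 6))
(s_(k+1) − s_k) − t_k = 20*(2*k + 9)/(k**6 + 27*k**5 + 301*k**4 + 1773*k**3 + 5818*k**2 + 10080*k + 7200)

Invalid: residual 20*(2*k + 9)/(k**6 + 27*k**5 + 301*k**4 + 1773*k**3 + 5818*k**2 + 10080*k + 7200) ≠ 0.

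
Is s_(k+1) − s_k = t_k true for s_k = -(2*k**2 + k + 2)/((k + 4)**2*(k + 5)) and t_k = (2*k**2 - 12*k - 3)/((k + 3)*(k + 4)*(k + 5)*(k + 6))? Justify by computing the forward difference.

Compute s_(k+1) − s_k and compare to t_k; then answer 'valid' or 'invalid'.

Invalid: residual k*(-4*k**2 - 9*k + 43)/(k**6 + 27*k**5 + 301*k**4 + 1773*k**3 + 5818*k**2 + 10080*k + 7200) ≠ 0.

s_(k+1) = (-k - 2*(k + 1)**2 - 3)/((k + 5)**2*(k + 6))
s_(k+1) − s_k = 2*(k**3 - 2*k**2 - 34*k - 10)/(k**5 + 24*k**4 + 229*k**3 + 1086*k**2 + 2560*k + 2400)
(s_(k+1) − s_k) − t_k = k*(-4*k**2 - 9*k + 43)/(k**6 + 27*k**5 + 301*k**4 + 1773*k**3 + 5818*k**2 + 10080*k + 7200)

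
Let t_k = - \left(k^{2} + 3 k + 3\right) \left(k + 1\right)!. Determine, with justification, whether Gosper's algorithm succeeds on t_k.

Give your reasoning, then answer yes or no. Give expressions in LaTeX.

Yes. s_k = - \left(k + 1\right) \left(k + 1\right)!.

Ratio r(k) = (k + 2)*(3*k + (k + 1)**2 + 6)/(k**2 + 3*k + 3).
A = k + 2, B = 1, C = k**2 + 3*k + 3.
Key eq: (k + 2)·f(k+1) = (1)·f(k) + (k**2 + 3*k + 3).
Bound: deg f ≤ 1.
Solving with deg f ≤ 1: f(k) = k + 1.
R(k) = B(k−1)·f(k)/C(k) = (k + 1)/(k**2 + 3*k + 3); s_k = R·t_k = -(k + 1)*factorial(k + 1).
Verify: -(k**2 + 3*k + 3)*factorial(k + 1) matches t_k.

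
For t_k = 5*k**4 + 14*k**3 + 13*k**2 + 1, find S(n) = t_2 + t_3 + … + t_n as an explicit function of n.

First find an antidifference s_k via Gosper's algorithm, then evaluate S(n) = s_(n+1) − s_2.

S(n) = n**5 + 6*n**4 + 13*n**3 + 10*n**2 + 3*n - 33

Compute t_(k+1)/t_k: get (5*k**4 + 34*k**3 + 85*k**2 + 88*k + 33)/(5*k**4 + 14*k**3 + 13*k**2 + 1).
Factor: A=1; B=1; C=k**4 + 14*k**3/5 + 13*k**2/5 + 1/5.
Need (1)·f(k+1) − (1)·f(k) = k**4 + 14*k**3/5 + 13*k**2/5 + 1/5.
d = 5 from the (0,0,4) case.
A polynomial solution: f(k) = k*(k**4 + k**3 - k**2 - 3*k + 3)/5.
So s_k = (B(k−1)f/C)·t_k = (k*(k**4 + k**3 - k**2 - 3*k + 3)/(5*k**4 + 14*k**3 + 13*k**2 + 1))·t_k = k*(k**4 + k**3 - k**2 - 3*k + 3).
Verify: 5*k**4 + 14*k**3 + 13*k**2 + 1 matches t_k.
Telescope: S(n) = s_(n+1) − s_(2) = n**5 + 6*n**4 + 13*n**3 + 10*n**2 + 3*n + 1 − (34) = n**5 + 6*n**4 + 13*n**3 + 10*n**2 + 3*n - 33.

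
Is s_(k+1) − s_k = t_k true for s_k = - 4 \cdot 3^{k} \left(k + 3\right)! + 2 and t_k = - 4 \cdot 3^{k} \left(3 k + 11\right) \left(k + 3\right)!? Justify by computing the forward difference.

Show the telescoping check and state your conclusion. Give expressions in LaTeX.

valid (s_(k+1) − s_k reduces to t_k)

s_(k+1) = -4*3**(k + 1)*factorial(k + 4) + 2
s_(k+1) − s_k = -4*3**k*(3*k + 11)*factorial(k + 3)
(s_(k+1) − s_k) − t_k = 0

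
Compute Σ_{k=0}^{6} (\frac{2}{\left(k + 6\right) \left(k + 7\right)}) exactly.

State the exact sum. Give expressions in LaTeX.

Σ = 7/39

Ratio r(k) = (k + 6)/(k + 8).
Take A(k)=k + 6, B(k)=k + 8, C(k)=1.
f must satisfy (k + 6)·f(k+1) − (k + 7)·f(k) = 1.
deg f ≤ 1 (via 1,1,0).
Solving with deg f ≤ 1: f(k) = k/6.
Certificate R = B(k−1)f/C = k*(k + 7)/6 gives s_k = k/(3*(k + 6)).
Δs = 2/(k**2 + 13*k + 42), as required.
Telescoping: Σ = s_(7) − s_(0) = 7/39 − (0) = 7/39.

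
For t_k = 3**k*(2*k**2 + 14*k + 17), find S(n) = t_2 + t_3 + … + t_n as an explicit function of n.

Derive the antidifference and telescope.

S(n) = 3*3**n*n**2 + 18*3**n*n + 18*3**n - 117

Step 1: r(k) = 3*(2*k**2 + 18*k + 33)/(2*k**2 + 14*k + 17).
Factor: A=3; B=1; C=k**2 + 7*k + 17/2.
Set up (3)·f(k+1) − (1)·f(k) − (k**2 + 7*k + 17/2) = 0.
Degrees (0,0,2) ⇒ d ≤ 2.
Solving with deg f ≤ 2: f(k) = (k**2 + 4*k + 1)/2.
Get s_k = R·t_k = 3**k*(k**2 + 4*k + 1) with R(k) = B(k−1)f(k)/C(k) = (k**2 + 4*k + 1)/(2*k**2 + 14*k + 17).
Δs = 3**k*(2*k**2 + 14*k + 17), as required.
s_(n+1) = 3**(n + 1)*(n**2 + 6*n + 6) and s_(2) = 117, so S(n) = 3*3**n*n**2 + 18*3**n*n + 18*3**n - 117.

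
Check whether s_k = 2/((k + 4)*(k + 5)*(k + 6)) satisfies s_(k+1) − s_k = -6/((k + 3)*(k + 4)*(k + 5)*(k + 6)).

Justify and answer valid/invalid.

s_(k+1) = 2/((k + 5)*(k + 6)*(k + 7))
s_(k+1) − s_k = -6/((k + 4)*(k + 5)*(k + 6)*(k + 7))
(s_(k+1) − s_k) − t_k = 24/((k + 3)*(k + 4)*(k + 5)*(k + 6)*(k + 7))

Invalid: residual 24/(k**5 + 25*k**4 + 245*k**3 + 1175*k**2 + 2754*k + 2520) ≠ 0.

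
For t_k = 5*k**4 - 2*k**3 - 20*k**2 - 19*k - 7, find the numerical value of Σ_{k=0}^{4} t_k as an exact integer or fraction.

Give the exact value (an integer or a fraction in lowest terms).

Σ = 745

Compute t_(k+1)/t_k: get (5*k**4 + 18*k**3 + 4*k**2 - 45*k - 43)/(5*k**4 - 2*k**3 - 20*k**2 - 19*k - 7).
Factor: A=1; B=1; C=k**4 - 2*k**3/5 - 4*k**2 - 19*k/5 - 7/5.
f must satisfy (1)·f(k+1) − (1)·f(k) = k**4 - 2*k**3/5 - 4*k**2 - 19*k/5 - 7/5.
Degrees (0,0,4) ⇒ d ≤ 5.
A polynomial solution: f(k) = k*(k**4 - 3*k**3 - 4*k**2 - 1)/5.
Then R = B(k−1)f/C = k*(k**4 - 3*k**3 - 4*k**2 - 1)/(5*k**4 - 2*k**3 - 20*k**2 - 19*k - 7), so s_k = R(k)·t_k = k**5 - 3*k**4 - 4*k**3 - k.
Verify: 5*k**4 - 2*k**3 - 20*k**2 - 19*k - 7 matches t_k.
Telescoping: Σ = s_(5) − s_(0) = 745 − (0) = 745.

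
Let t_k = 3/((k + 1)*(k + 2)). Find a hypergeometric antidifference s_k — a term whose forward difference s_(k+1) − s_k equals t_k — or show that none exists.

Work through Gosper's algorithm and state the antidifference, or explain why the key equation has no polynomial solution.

Ratio r(k) = (k + 1)/(k + 3).
Take A(k)=k + 1, B(k)=k + 3, C(k)=1.
Set up (k + 1)·f(k+1) − (k + 2)·f(k) − (1) = 0.
Degrees (1,1,0) ⇒ d ≤ 1.
Solving with deg f ≤ 1: f(k) = k.
Then R = B(k−1)f/C = k*(k + 2), so s_k = R(k)·t_k = 3*k/(k + 1).
Verify: 3/(k**2 + 3*k + 2) matches t_k.

s_k = 3*k/(k + 1)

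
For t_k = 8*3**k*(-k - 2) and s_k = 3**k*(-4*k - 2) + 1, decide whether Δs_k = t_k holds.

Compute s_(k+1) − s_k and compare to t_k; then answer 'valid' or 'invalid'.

s_(k+1) = -6*3**k*(2*k + 3) + 1
s_(k+1) − s_k = 8*3**k*(-k - 2)
(s_(k+1) − s_k) − t_k = 0

valid; difference matches t_k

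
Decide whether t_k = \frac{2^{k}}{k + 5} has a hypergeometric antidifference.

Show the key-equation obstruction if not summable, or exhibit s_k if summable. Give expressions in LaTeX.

r(k) = 2*(k + 5)/(k + 6) after simplifying.
A = 2*k + 10, B = k + 6, C = 1.
Need (2*k + 10)·f(k+1) − (k + 5)·f(k) = 1.
From deg A=1, deg B=1, deg C=0: d=-1.
deg f ≤ -1 is impossible — no certificate.

No. Not Gosper-summable.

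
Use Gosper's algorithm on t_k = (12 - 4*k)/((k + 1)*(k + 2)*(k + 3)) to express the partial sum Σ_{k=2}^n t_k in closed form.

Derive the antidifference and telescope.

The ratio is (k - 2)*(k + 1)/((k - 3)*(k + 4)).
Factor: A=k + 1; B=k + 4; C=k - 3.
Key eq: (k + 1)·f(k+1) = (k + 3)·f(k) + (k - 3).
Degrees (1,1,1) ⇒ d ≤ 2.
A polynomial solution: f(k) = -k*(k + 5)/2.
Then R = B(k−1)f/C = -k*(k + 3)*(k + 5)/(2*(k - 3)), so s_k = R(k)·t_k = 2*k*(k + 5)/((k + 1)*(k + 2)).
Δs = 4*(3 - k)/(k**3 + 6*k**2 + 11*k + 6), as required.
s_(n+1) = 2*(n**2 + 7*n + 6)/(n**2 + 5*n + 6) and s_(2) = 7/3, so S(n) = (-n**2 + 7*n - 6)/(3*(n**2 + 5*n + 6)).

S(n) = (-n**2 + 7*n - 6)/(3*(n**2 + 5*n + 6))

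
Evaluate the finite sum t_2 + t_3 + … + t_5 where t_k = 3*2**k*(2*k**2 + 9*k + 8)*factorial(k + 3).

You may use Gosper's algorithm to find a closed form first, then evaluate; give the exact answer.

Compute t_(k+1)/t_k: get 2*(2*k**3 + 21*k**2 + 71*k + 76)/(2*k**2 + 9*k + 8).
Normal form (A,B,C) = (2*k + 8, 1, k**2 + 9*k/2 + 4).
f must satisfy (2*k + 8)·f(k+1) − (1)·f(k) = k**2 + 9*k/2 + 4.
Bound: deg f ≤ 1.
Match coefficients ⇒ f(k) = k/2.
Get s_k = R·t_k = 3*2**k*k*factorial(k + 3) with R(k) = B(k−1)f(k)/C(k) = k/(2*k**2 + 9*k + 8).
Δs = 3*2**k*(2*k**2 + 9*k + 8)*factorial(k + 3), as required.
Telescoping: Σ = s_(6) − s_(2) = 418037760 − (2880) = 418034880.

Σ = 418034880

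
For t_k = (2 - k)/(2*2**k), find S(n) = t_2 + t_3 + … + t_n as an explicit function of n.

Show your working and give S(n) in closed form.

r(k) = (k - 1)/(2*(k - 2)) after simplifying.
A = 1/2, B = 1, C = k - 2.
f must satisfy (1/2)·f(k+1) − (1)·f(k) = k - 2.
d = 1 from the (0,0,1) case.
Match coefficients ⇒ f(k) = -2*(k - 1).
Certificate R = B(k−1)f/C = -2*(k - 1)/(k - 2) gives s_k = (k - 1)/2**k.
Check: Δs_k = (2 - k)/(2*2**k). ✓
Evaluate: s_(n+1) = 2**(-n - 1)*n; subtract s_(2) = 1/4 ⇒ S(n) = -1/4 + n/(2*2**n).

S(n) = -1/4 + n/(2*2**n)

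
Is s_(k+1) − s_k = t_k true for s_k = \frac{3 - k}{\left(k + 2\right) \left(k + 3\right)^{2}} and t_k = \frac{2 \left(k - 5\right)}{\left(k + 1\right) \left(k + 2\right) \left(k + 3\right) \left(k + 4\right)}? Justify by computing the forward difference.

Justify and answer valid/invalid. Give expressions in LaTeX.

Invalid: residual \frac{6 \left(- k^{2} + k + 14\right)}{k^{6} + 17 k^{5} + 117 k^{4} + 415 k^{3} + 794 k^{2} + 768 k + 288} ≠ 0.

s_(k+1) = (2 - k)/((k + 3)*(k + 4)**2)
s_(k+1) − s_k = ((2 - k)*(k + 2)*(k + 3) + (k - 3)*(k + 4)**2)/((k + 2)*(k + 3)**2*(k + 4)**2)
(s_(k+1) − s_k) − t_k = 6*(-k**2 + k + 14)/(k**6 + 17*k**5 + 117*k**4 + 415*k**3 + 794*k**2 + 768*k + 288)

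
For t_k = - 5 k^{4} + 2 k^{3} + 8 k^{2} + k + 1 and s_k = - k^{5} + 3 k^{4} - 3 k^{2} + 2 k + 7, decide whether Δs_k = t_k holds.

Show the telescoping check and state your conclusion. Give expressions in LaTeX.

s_(k+1) = 2*k - (k + 1)**5 + 3*(k + 1)**4 - 3*(k + 1)**2 + 9
s_(k+1) − s_k = -5*k**4 + 2*k**3 + 8*k**2 + k + 1
(s_(k+1) − s_k) − t_k = 0

Valid — Δs_k = t_k.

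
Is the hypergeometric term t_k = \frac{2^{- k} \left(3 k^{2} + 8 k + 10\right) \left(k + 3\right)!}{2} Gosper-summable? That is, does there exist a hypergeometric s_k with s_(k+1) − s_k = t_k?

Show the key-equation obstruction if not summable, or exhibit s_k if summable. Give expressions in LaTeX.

t_(k+1)/t_k = (k + 4)*(8*k + 3*(k + 1)**2 + 18)/(2*(3*k**2 + 8*k + 10)).
Take A(k)=k/2 + 2, B(k)=1, C(k)=k**2 + 8*k/3 + 10/3.
Key eq: (k/2 + 2)·f(k+1) = (1)·f(k) + (k**2 + 8*k/3 + 10/3).
d = 1 from the (1,0,2) case.
Solve for f: f(k) = 2*(3*k - 1)/3 (degree 1 ≤ 1).
R(k) = B(k−1)·f(k)/C(k) = 2*(3*k - 1)/(3*k**2 + 8*k + 10); s_k = R·t_k = (3*k - 1)*factorial(k + 3)/2**k.
Check: Δs_k = (3*k**2 + 8*k + 10)*factorial(k + 3)/(2*2**k). ✓

Yes. s_k = 2^{- k} \left(3 k - 1\right) \left(k + 3\right)!.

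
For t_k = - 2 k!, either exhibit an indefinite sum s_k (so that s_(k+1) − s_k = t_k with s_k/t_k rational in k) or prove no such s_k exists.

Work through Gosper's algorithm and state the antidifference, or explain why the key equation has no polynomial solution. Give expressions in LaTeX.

Compute t_(k+1)/t_k: get k + 1.
So A=k + 1 and B=1, with C=1.
Key eq: (k + 1)·f(k+1) = (1)·f(k) + (1).
Bound: deg f ≤ -1.
Bound -1 < 0, so the key equation has no polynomial solution.

not Gosper-summable; s_k does not exist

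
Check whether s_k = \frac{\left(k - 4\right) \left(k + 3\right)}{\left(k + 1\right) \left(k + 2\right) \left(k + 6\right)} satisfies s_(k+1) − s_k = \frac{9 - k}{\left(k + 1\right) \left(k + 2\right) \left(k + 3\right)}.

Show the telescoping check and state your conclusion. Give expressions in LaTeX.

Invalid: residual \frac{6 \left(k^{2} - 2 k - 33\right)}{k^{5} + 19 k^{4} + 131 k^{3} + 401 k^{2} + 540 k + 252} ≠ 0.

s_(k+1) = (k - 3)*(k + 4)/((k + 2)*(k + 3)*(k + 7))
s_(k+1) − s_k = (-k**3 + 2*k**2 + 63*k + 180)/(k**5 + 19*k**4 + 131*k**3 + 401*k**2 + 540*k + 252)
(s_(k+1) − s_k) − t_k = 6*(k**2 - 2*k - 33)/(k**5 + 19*k**4 + 131*k**3 + 401*k**2 + 540*k + 252)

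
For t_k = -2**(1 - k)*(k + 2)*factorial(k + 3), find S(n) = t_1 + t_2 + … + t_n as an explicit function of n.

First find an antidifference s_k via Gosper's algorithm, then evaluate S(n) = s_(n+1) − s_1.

S(n) = 48 - 2*factorial(n + 4)/2**n

r(k) = (k + 3)*(k + 4)/(2*(k + 2)) after simplifying.
Gosper form: A/B · C(k+1)/C(k) with A=k/2 + 2, B=1, C=k + 2.
Key eq: (k/2 + 2)·f(k+1) = (1)·f(k) + (k + 2).
Degrees (1,0,1) ⇒ d ≤ 0.
Solve for f: f(k) = 2 (degree 0 ≤ 0).
So s_k = (B(k−1)f/C)·t_k = (2/(k + 2))·t_k = -2**(2 - k)*factorial(k + 3).
Verify: -2**(1 - k)*(k + 2)*factorial(k + 3) matches t_k.
s_(n+1) = -2**(1 - n)*factorial(n + 4) and s_(1) = -48, so S(n) = 48 - 2*factorial(n + 4)/2**n.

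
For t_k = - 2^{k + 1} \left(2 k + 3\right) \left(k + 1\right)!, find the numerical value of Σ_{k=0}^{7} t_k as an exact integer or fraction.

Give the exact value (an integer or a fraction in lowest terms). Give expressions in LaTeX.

Σ = -185794558

t_(k+1)/t_k = 2*(k + 2)*(2*k + 5)/(2*k + 3).
Factor: A=2*k + 4; B=1; C=k + 3/2.
f must satisfy (2*k + 4)·f(k+1) − (1)·f(k) = k + 3/2.
d = 0 from the (1,0,1) case.
Coefficient equations give f(k) = 1/2.
Certificate R = B(k−1)f/C = 1/(2*k + 3) gives s_k = -2**(k + 1)*factorial(k + 1).
Δs = -2**(k + 1)*(2*k + 3)*factorial(k + 1), as required.
Σ_(k=0)^(7) t_k = s_(8) − s_(0) = -185794560 − (-2) = -185794558.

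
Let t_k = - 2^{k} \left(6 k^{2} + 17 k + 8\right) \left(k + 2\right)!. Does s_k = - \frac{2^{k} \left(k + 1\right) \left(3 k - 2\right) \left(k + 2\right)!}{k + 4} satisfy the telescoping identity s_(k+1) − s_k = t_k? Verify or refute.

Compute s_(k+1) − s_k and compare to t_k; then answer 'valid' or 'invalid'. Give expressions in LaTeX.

s_(k+1) = -2**(k + 1)*(k + 2)*(3*k + 1)*factorial(k + 3)/(k + 5)
s_(k+1) − s_k = -2**k*(6*k**4 + 53*k**3 + 158*k**2 + 193*k + 58)*factorial(k + 2)/((k + 4)*(k + 5))
(s_(k+1) − s_k) − t_k = 3*2**k*(6*k**3 + 41*k**2 + 73*k + 34)*factorial(k + 2)/((k + 4)*(k + 5))

Invalid: residual \frac{3 \cdot 2^{k} \left(6 k^{3} + 41 k^{2} + 73 k + 34\right) \left(k + 2\right)!}{\left(k + 4\right) \left(k + 5\right)} ≠ 0.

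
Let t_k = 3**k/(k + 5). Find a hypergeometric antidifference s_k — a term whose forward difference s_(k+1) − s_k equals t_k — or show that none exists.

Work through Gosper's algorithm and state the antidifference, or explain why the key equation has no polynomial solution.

none — t_k is not Gosper-summable

The ratio is 3*(k + 5)/(k + 6).
A = 3*k + 15, B = k + 6, C = 1.
Need (3*k + 15)·f(k+1) − (k + 5)·f(k) = 1.
Degrees (1,1,0) ⇒ d ≤ -1.
d = -1 < 0 ⇒ no nonzero polynomial f; not summable.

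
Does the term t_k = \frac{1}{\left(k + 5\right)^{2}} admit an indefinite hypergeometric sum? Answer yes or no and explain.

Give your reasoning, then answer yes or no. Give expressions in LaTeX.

No — key equation has no polynomial f.

Step 1: r(k) = (k + 5)**2/(k + 6)**2.
Gosper form: A/B · C(k+1)/C(k) with A=k**2 + 10*k + 25, B=k**2 + 12*k + 36, C=1.
f must satisfy (k**2 + 10*k + 25)·f(k+1) − (k**2 + 10*k + 25)·f(k) = 1.
Bound: deg f ≤ 0.
Write f(k) = c0. Then LHS − RHS = -1, requiring -1 = 0: contradictory. No certificate.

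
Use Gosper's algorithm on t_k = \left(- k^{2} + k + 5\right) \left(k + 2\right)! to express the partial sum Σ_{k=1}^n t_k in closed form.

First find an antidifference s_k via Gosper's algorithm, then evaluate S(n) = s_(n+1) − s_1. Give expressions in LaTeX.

S(n) = - n \left(n + 3\right)! + 3 \left(n + 3\right)! - 18

Step 1: r(k) = (k + 3)*(k - (k + 1)**2 + 6)/(-k**2 + k + 5).
A = k + 3, B = 1, C = k**2 - k - 5.
Set up (k + 3)·f(k+1) − (1)·f(k) − (k**2 - k - 5) = 0.
Bound: deg f ≤ 1.
Coefficient equations give f(k) = k - 4.
Then R = B(k−1)f/C = (k - 4)/(k**2 - k - 5), so s_k = R(k)·t_k = -(k - 4)*factorial(k + 2).
Check: Δs_k = (-k**2 + k + 5)*factorial(k + 2). ✓
Evaluate: s_(n+1) = -(n - 3)*factorial(n + 3); subtract s_(1) = 18 ⇒ S(n) = -n*factorial(n + 3) + 3*factorial(n + 3) - 18.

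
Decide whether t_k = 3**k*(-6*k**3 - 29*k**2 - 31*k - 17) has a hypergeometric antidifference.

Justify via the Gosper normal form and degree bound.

r(k) = 3*(6*k**3 + 47*k**2 + 107*k + 83)/(6*k**3 + 29*k**2 + 31*k + 17) after simplifying.
Factor: A=3; B=1; C=k**3 + 29*k**2/6 + 31*k/6 + 17/6.
Set up (3)·f(k+1) − (1)·f(k) − (k**3 + 29*k**2/6 + 31*k/6 + 17/6) = 0.
d = 3 from the (0,0,3) case.
Solving with deg f ≤ 3: f(k) = (3*k + 4)*(k**2 - k + 1)/6.
R(k) = B(k−1)·f(k)/C(k) = (3*k + 4)*(k**2 - k + 1)/(6*k**3 + 29*k**2 + 31*k + 17); s_k = R·t_k = 3**k*(-3*k**3 - k**2 + k - 4).
Verify: 3**k*(-6*k**3 - 29*k**2 - 31*k - 17) matches t_k.

Yes. s_k = 3**k*(-3*k**3 - k**2 + k - 4).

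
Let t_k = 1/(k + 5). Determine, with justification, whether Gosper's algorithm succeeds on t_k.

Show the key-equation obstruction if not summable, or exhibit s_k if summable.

No — t_k has no hypergeometric antidifference.

Ratio r(k) = (k + 5)/(k + 6).
Take A(k)=k + 5, B(k)=k + 6, C(k)=1.
f must satisfy (k + 5)·f(k+1) − (k + 5)·f(k) = 1.
Degrees (1,1,0) ⇒ d ≤ 0.
Put f(k) = c0: A·f(k+1) − B(k−1)·f(k) − C = -1; need -1 = 0 — inconsistent ⇒ no f, not summable.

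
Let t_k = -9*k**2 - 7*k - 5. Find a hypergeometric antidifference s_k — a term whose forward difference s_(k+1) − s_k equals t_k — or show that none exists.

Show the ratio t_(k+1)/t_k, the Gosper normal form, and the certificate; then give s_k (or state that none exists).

Step 1: r(k) = (9*k**2 + 25*k + 21)/(9*k**2 + 7*k + 5).
A = 1, B = 1, C = k**2 + 7*k/9 + 5/9.
Solve (1)·f(k+1) − (1)·f(k) = k**2 + 7*k/9 + 5/9.
deg f ≤ 3 (via 0,0,2).
Coefficient equations give f(k) = k*(3*k**2 - k + 3)/9.
Get s_k = R·t_k = k*(-3*k**2 + k - 3) with R(k) = B(k−1)f(k)/C(k) = k*(3*k**2 - k + 3)/(9*k**2 + 7*k + 5).
Verify: -9*k**2 - 7*k - 5 matches t_k.

s_k = k*(-3*k**2 + k - 3)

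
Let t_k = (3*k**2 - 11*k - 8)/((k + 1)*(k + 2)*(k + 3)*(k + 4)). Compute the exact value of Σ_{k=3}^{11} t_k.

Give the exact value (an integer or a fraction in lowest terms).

The ratio is (k + 1)*(11*k - 3*(k + 1)**2 + 19)/((k + 5)*(-3*k**2 + 11*k + 8)).
Gosper form: A/B · C(k+1)/C(k) with A=k + 1, B=k + 5, C=k**2 - 11*k/3 - 8/3.
f must satisfy (k + 1)·f(k+1) − (k + 4)·f(k) = k**2 - 11*k/3 - 8/3.
Bound: deg f ≤ 3.
A polynomial solution: f(k) = -k*(k**2 + 15*k + 8)/9.
Certificate R = B(k−1)f/C = -k*(k + 4)*(k**2 + 15*k + 8)/(3*(3*k**2 - 11*k - 8)) gives s_k = k*(-k**2 - 15*k - 8)/(3*(k + 1)*(k + 2)*(k + 3)).
Check: Δs_k = (3*k**2 - 11*k - 8)/(k**4 + 10*k**3 + 35*k**2 + 50*k + 24). ✓
Telescoping: Σ = s_(12) − s_(3) = -664/1365 − (-31/60) = 11/364.

Σ = 11/364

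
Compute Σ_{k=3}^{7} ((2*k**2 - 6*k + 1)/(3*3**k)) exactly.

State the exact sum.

Σ = 227/2187

Ratio r(k) = (2*k**2 - 2*k - 3)/(3*(2*k**2 - 6*k + 1)).
Normal form (A,B,C) = (1/3, 1, k**2 - 3*k + 1/2).
Solve (1/3)·f(k+1) − (1)·f(k) = k**2 - 3*k + 1/2.
d = 2 from the (0,0,2) case.
Solve for f: f(k) = -3*k*(k - 2)/2 (degree 2 ≤ 2).
So s_k = (B(k−1)f/C)·t_k = (-3*k*(k - 2)/(2*k**2 - 6*k + 1))·t_k = k*(2 - k)/3**k.
s_(k+1) − s_k = (2*k**2 - 6*k + 1)/(3*3**k) = t_k.
Σ_(k=3)^(7) t_k = s_(8) − s_(3) = -16/2187 − (-1/9) = 227/2187.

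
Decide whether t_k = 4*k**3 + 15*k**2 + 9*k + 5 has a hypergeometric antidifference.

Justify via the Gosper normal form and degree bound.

The ratio is (4*k**3 + 27*k**2 + 51*k + 33)/(4*k**3 + 15*k**2 + 9*k + 5).
So A=1 and B=1, with C=k**3 + 15*k**2/4 + 9*k/4 + 5/4.
f must satisfy (1)·f(k+1) − (1)·f(k) = k**3 + 15*k**2/4 + 9*k/4 + 5/4.
d = 4 from the (0,0,3) case.
Solve for f: f(k) = k*(k**3 + 3*k**2 - 2*k + 3)/4 (degree 4 ≤ 4).
Then R = B(k−1)f/C = k*(k**3 + 3*k**2 - 2*k + 3)/(4*k**3 + 15*k**2 + 9*k + 5), so s_k = R(k)·t_k = k*(k**3 + 3*k**2 - 2*k + 3).
Δs = 4*k**3 + 15*k**2 + 9*k + 5, as required.

Yes. s_k = k*(k**3 + 3*k**2 - 2*k + 3).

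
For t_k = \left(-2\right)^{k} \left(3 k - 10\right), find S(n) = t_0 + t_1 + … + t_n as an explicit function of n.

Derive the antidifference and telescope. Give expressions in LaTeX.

Step 1: r(k) = 2*(7 - 3*k)/(3*k - 10).
Factor: A=-2; B=1; C=k - 10/3.
f must satisfy (-2)·f(k+1) − (1)·f(k) = k - 10/3.
From deg A=0, deg B=0, deg C=1: d=1.
Solve for f: f(k) = -(k - 4)/3 (degree 1 ≤ 1).
R(k) = B(k−1)·f(k)/C(k) = -(k - 4)/(3*k - 10); s_k = R·t_k = (-2)**k*(4 - k).
Δs = (-2)**k*(3*k - 10), as required.
Evaluate: s_(n+1) = (-2)**(n + 1)*(3 - n); subtract s_(0) = 4 ⇒ S(n) = 2*(-2)**n*n - 6*(-2)**n - 4.

S(n) = 2 \left(-2\right)^{n} n - 6 \left(-2\right)^{n} - 4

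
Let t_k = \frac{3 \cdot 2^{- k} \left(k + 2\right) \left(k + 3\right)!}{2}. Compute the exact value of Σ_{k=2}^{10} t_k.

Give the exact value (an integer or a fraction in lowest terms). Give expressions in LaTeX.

Σ = 127702485

Ratio r(k) = (k + 3)*(k + 4)/(2*(k + 2)).
So A=k/2 + 2 and B=1, with C=k + 2.
f must satisfy (k/2 + 2)·f(k+1) − (1)·f(k) = k + 2.
deg f ≤ 0 (via 1,0,1).
Coefficient equations give f(k) = 2.
So s_k = (B(k−1)f/C)·t_k = (2/(k + 2))·t_k = 3*factorial(k + 3)/2**k.
Verify: 3*(k + 2)*factorial(k + 3)/(2*2**k) matches t_k.
Sum = s_(11) − s_(2); s_(11) = 127702575, s_(2) = 90 ⇒ 127702485.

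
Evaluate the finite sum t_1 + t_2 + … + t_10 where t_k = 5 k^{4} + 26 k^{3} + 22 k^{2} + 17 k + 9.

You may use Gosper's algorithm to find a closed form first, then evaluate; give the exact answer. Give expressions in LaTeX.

Σ = 214810

t_(k+1)/t_k = (5*k**4 + 46*k**3 + 130*k**2 + 159*k + 79)/(5*k**4 + 26*k**3 + 22*k**2 + 17*k + 9).
So A=1 and B=1, with C=k**4 + 26*k**3/5 + 22*k**2/5 + 17*k/5 + 9/5.
Solve (1)·f(k+1) − (1)·f(k) = k**4 + 26*k**3/5 + 22*k**2/5 + 17*k/5 + 9/5.
From deg A=0, deg B=0, deg C=4: d=5.
A polynomial solution: f(k) = k*(k**4 + 4*k**3 - 4*k**2 + 4*k + 4)/5.
R(k) = B(k−1)·f(k)/C(k) = k*(k**4 + 4*k**3 - 4*k**2 + 4*k + 4)/(5*k**4 + 26*k**3 + 22*k**2 + 17*k + 9); s_k = R·t_k = k*(k**4 + 4*k**3 - 4*k**2 + 4*k + 4).
Verify: 5*k**4 + 26*k**3 + 22*k**2 + 17*k + 9 matches t_k.
Evaluate s at k=11 and k=1: 214819 and 9; difference 214810.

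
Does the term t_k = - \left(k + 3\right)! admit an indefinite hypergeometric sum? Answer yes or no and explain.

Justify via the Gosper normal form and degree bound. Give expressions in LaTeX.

r(k) = k + 4 after simplifying.
So A=k + 4 and B=1, with C=1.
f must satisfy (k + 4)·f(k+1) − (1)·f(k) = 1.
Degrees (1,0,0) ⇒ d ≤ -1.
deg f ≤ -1 is impossible — no certificate.

No — key equation has no polynomial f.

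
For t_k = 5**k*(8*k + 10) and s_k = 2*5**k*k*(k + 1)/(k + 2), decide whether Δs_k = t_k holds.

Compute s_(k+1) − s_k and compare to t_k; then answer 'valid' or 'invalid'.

s_(k+1) = 10*5**k*(k + 1)*(k + 2)/(k + 3)
s_(k+1) − s_k = 2*5**k*(k + 1)*(-k*(k + 3) + 5*(k + 2)**2)/((k + 2)*(k + 3))
(s_(k+1) − s_k) − t_k = 5**k*(-8*k**2 - 24*k - 20)/(k**2 + 5*k + 6)

Invalid: residual 5**k*(-8*k**2 - 24*k - 20)/(k**2 + 5*k + 6) ≠ 0.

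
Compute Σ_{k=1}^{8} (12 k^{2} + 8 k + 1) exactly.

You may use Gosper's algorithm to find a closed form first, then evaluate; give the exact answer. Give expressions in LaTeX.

Step 1: r(k) = (12*k**2 + 32*k + 21)/(12*k**2 + 8*k + 1).
A = 1, B = 1, C = k**2 + 2*k/3 + 1/12.
Set up (1)·f(k+1) − (1)·f(k) − (k**2 + 2*k/3 + 1/12) = 0.
deg f ≤ 3 (via 0,0,2).
Solving with deg f ≤ 3: f(k) = k*(4*k**2 - 2*k - 1)/12.
Get s_k = R·t_k = k*(4*k**2 - 2*k - 1) with R(k) = B(k−1)f(k)/C(k) = k*(4*k**2 - 2*k - 1)/((2*k + 1)*(6*k + 1)).
Verify: 12*k**2 + 8*k + 1 matches t_k.
Telescoping: Σ = s_(9) − s_(1) = 2745 − (1) = 2744.

Σ = 2744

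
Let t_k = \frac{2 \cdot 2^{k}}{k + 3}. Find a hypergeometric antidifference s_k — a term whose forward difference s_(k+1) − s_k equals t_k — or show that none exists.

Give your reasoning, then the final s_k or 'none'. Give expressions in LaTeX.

Compute t_(k+1)/t_k: get 2*(k + 3)/(k + 4).
Factor: A=2*k + 6; B=k + 4; C=1.
f must satisfy (2*k + 6)·f(k+1) − (k + 3)·f(k) = 1.
Bound: deg f ≤ -1.
d = -1 < 0 ⇒ no nonzero polynomial f; not summable.

none — t_k is not Gosper-summable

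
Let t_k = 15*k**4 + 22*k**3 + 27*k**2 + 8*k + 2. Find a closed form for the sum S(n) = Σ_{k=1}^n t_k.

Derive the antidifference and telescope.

The ratio is (15*k**4 + 82*k**3 + 183*k**2 + 188*k + 74)/(15*k**4 + 22*k**3 + 27*k**2 + 8*k + 2).
Normal form (A,B,C) = (1, 1, k**4 + 22*k**3/15 + 9*k**2/5 + 8*k/15 + 2/15).
Set up (1)·f(k+1) − (1)·f(k) − (k**4 + 22*k**3/15 + 9*k**2/5 + 8*k/15 + 2/15) = 0.
Degrees (0,0,4) ⇒ d ≤ 5.
Solve for f: f(k) = k*(3*k**4 - 2*k**3 + 3*k**2 - 4*k + 2)/15 (degree 5 ≤ 5).
Certificate R = B(k−1)f/C = k*(3*k**4 - 2*k**3 + 3*k**2 - 4*k + 2)/(15*k**4 + 22*k**3 + 27*k**2 + 8*k + 2) gives s_k = k*(3*k**4 - 2*k**3 + 3*k**2 - 4*k + 2).
Check: Δs_k = 15*k**4 + 22*k**3 + 27*k**2 + 8*k + 2. ✓
s_(n+1) = 3*n**5 + 13*n**4 + 25*n**3 + 23*n**2 + 10*n + 2 and s_(1) = 2, so S(n) = n*(3*n**4 + 13*n**3 + 25*n**2 + 23*n + 10).

S(n) = n*(3*n**4 + 13*n**3 + 25*n**2 + 23*n + 10)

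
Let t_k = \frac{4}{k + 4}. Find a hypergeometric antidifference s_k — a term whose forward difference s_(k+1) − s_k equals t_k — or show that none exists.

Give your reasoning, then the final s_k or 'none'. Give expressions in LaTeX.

Compute t_(k+1)/t_k: get (k + 4)/(k + 5).
Normal form (A,B,C) = (k + 4, k + 5, 1).
Need (k + 4)·f(k+1) − (k + 4)·f(k) = 1.
d = 0 from the (1,1,0) case.
f = c0 ⇒ A·f(k+1) − B(k−1)·f(k) − C = -1. The system {-1 = 0} is inconsistent; no antidifference.

none — t_k is not Gosper-summable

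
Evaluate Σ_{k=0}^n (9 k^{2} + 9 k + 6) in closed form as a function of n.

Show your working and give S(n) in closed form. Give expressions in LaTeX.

t_(k+1)/t_k = (3*k**2 + 9*k + 8)/(3*k**2 + 3*k + 2).
A = 1, B = 1, C = k**2 + k + 2/3.
Set up (1)·f(k+1) − (1)·f(k) − (k**2 + k + 2/3) = 0.
Degrees (0,0,2) ⇒ d ≤ 3.
Solve for f: f(k) = k*(k**2 + 1)/3 (degree 3 ≤ 3).
Then R = B(k−1)f/C = k*(k**2 + 1)/(3*k**2 + 3*k + 2), so s_k = R(k)·t_k = 3*k*(k**2 + 1).
Verify: 9*k**2 + 9*k + 6 matches t_k.
Telescope: S(n) = s_(n+1) − s_(0) = 3*n**3 + 9*n**2 + 12*n + 6 − (0) = 3*n**3 + 9*n**2 + 12*n + 6.

S(n) = 3 n^{3} + 9 n^{2} + 12 n + 6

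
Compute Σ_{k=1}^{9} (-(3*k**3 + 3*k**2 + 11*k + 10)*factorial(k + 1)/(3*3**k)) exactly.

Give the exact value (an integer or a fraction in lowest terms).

Ratio r(k) = (3*k**4 + 18*k**3 + 50*k**2 + 79*k + 54)/(3*(3*k**3 + 3*k**2 + 11*k + 10)).
Normal form (A,B,C) = (k/3 + 2/3, 1, k**3 + k**2 + 11*k/3 + 10/3).
Set up (k/3 + 2/3)·f(k+1) − (1)·f(k) − (k**3 + k**2 + 11*k/3 + 10/3) = 0.
deg f ≤ 2 (via 1,0,3).
Coefficient equations give f(k) = 3*k**2 - 4.
R(k) = B(k−1)·f(k)/C(k) = 3*(3*k**2 - 4)/(3*k**3 + 3*k**2 + 11*k + 10); s_k = R·t_k = -(3*k**2 - 4)*factorial(k + 1)/3**k.
Check: Δs_k = -(3*k**3 + 3*k**2 + 11*k + 10)*factorial(k + 1)/(3*3**k). ✓
Sum = s_(10) − s_(1); s_(10) = -145868800/729, s_(1) = 2/3 ⇒ -145869286/729.

Σ = -145869286/729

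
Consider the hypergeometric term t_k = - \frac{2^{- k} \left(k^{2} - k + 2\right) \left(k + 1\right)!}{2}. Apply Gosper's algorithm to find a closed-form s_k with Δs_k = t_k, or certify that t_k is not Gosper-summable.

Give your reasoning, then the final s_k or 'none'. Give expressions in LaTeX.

s_k = - 2^{- k} \left(k - 2\right) \left(k + 1\right)!

Compute t_(k+1)/t_k: get (k + 2)*(-k + (k + 1)**2 + 1)/(2*(k**2 - k + 2)).
Factor: A=k/2 + 1; B=1; C=k**2 - k + 2.
Solve (k/2 + 1)·f(k+1) − (1)·f(k) = k**2 - k + 2.
Bound: deg f ≤ 1.
Solving with deg f ≤ 1: f(k) = 2*(k - 2).
Then R = B(k−1)f/C = 2*(k - 2)/(k**2 - k + 2), so s_k = R(k)·t_k = -(k - 2)*factorial(k + 1)/2**k.
Δs = -(k**2 - k + 2)*factorial(k + 1)/(2*2**k), as required.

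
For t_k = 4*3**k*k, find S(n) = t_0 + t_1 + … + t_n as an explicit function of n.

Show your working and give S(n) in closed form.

t_(k+1)/t_k = 3 + 3/k.
Normal form (A,B,C) = (3, 1, k).
Set up (3)·f(k+1) − (1)·f(k) − (k) = 0.
deg f ≤ 1 (via 0,0,1).
A polynomial solution: f(k) = (2*k - 3)/4.
Then R = B(k−1)f/C = (2*k - 3)/(4*k), so s_k = R(k)·t_k = 3**k*(2*k - 3).
Verify: 4*3**k*k matches t_k.
Evaluate: s_(n+1) = 3**(n + 1)*(2*n - 1); subtract s_(0) = -3 ⇒ S(n) = 6*3**n*n - 3*3**n + 3.

S(n) = 6*3**n*n - 3*3**n + 3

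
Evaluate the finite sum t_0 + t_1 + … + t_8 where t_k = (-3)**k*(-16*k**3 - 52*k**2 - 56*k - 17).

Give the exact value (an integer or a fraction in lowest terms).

Step 1: r(k) = 3*(-16*k**3 - 100*k**2 - 208*k - 141)/(16*k**3 + 52*k**2 + 56*k + 17).
Gosper form: A/B · C(k+1)/C(k) with A=-3, B=1, C=k**3 + 13*k**2/4 + 7*k/2 + 17/16.
Key eq: (-3)·f(k+1) = (1)·f(k) + (k**3 + 13*k**2/4 + 7*k/2 + 17/16).
Degrees (0,0,3) ⇒ d ≤ 3.
A polynomial solution: f(k) = -(k + 1)*(2*k - 1)*(2*k + 1)/16.
R(k) = B(k−1)·f(k)/C(k) = -(k + 1)*(2*k - 1)/(8*k**2 + 22*k + 17); s_k = R·t_k = (-3)**k*(4*k**3 + 4*k**2 - k - 1).
Verify: (-3)**k*(-16*k**3 - 52*k**2 - 56*k - 17) matches t_k.
Σ_(k=0)^(8) t_k = s_(9) − s_(0) = -63576090 − (-1) = -63576089.

Σ = -63576089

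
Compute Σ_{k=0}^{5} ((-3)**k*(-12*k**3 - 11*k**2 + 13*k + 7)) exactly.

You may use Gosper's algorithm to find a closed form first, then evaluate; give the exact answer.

Σ = 351376

The ratio is 3*(-12*k**3 - 47*k**2 - 45*k - 3)/(12*k**3 + 11*k**2 - 13*k - 7).
Gosper form: A/B · C(k+1)/C(k) with A=-3, B=1, C=k**3 + 11*k**2/12 - 13*k/12 - 7/12.
Need (-3)·f(k+1) − (1)·f(k) = k**3 + 11*k**2/12 - 13*k/12 - 7/12.
Bound: deg f ≤ 3.
Match coefficients ⇒ f(k) = -(3*k**3 - 4*k**2 - 4*k + 2)/12.
So s_k = (B(k−1)f/C)·t_k = (-(3*k**3 - 4*k**2 - 4*k + 2)/(12*k**3 + 11*k**2 - 13*k - 7))·t_k = (-3)**k*(3*k**3 - 4*k**2 - 4*k + 2).
Verify: (-3)**k*(-12*k**3 - 11*k**2 + 13*k + 7) matches t_k.
Sum = s_(6) − s_(0); s_(6) = 351378, s_(0) = 2 ⇒ 351376.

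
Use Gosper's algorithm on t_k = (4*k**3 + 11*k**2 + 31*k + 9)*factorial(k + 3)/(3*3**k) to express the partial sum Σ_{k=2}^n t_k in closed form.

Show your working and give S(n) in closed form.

S(n) = -440/3 + 4*n**2*factorial(n + 4)/(3*3**n) + 7*n*factorial(n + 4)/(3*3**n)

r(k) = (4*k**4 + 39*k**3 + 157*k**2 + 315*k + 220)/(3*(4*k**3 + 11*k**2 + 31*k + 9)) after simplifying.
A = k/3 + 4/3, B = 1, C = k**3 + 11*k**2/4 + 31*k/4 + 9/4.
Key eq: (k/3 + 4/3)·f(k+1) = (1)·f(k) + (k**3 + 11*k**2/4 + 31*k/4 + 9/4).
Degrees (1,0,3) ⇒ d ≤ 2.
Coefficient equations give f(k) = 3*(k - 1)*(4*k + 3)/4.
R(k) = B(k−1)·f(k)/C(k) = 3*(k - 1)*(4*k + 3)/(4*k**3 + 11*k**2 + 31*k + 9); s_k = R·t_k = (k - 1)*(4*k + 3)*factorial(k + 3)/3**k.
Δs = (4*k**3 + 11*k**2 + 31*k + 9)*factorial(k + 3)/(3*3**k), as required.
Σ_(k=2)^n t_k = s_(n+1) − s_(2) = (3**(-n - 1)*n*(4*n + 7)*factorial(n + 4)) − (440/3), i.e. -440/3 + 4*n**2*factorial(n + 4)/(3*3**n) + 7*n*factorial(n + 4)/(3*3**n).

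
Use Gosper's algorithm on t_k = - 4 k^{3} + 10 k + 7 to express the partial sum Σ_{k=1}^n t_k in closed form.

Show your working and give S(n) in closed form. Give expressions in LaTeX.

S(n) = n \left(- n^{3} - 2 n^{2} + 4 n + 12\right)

t_(k+1)/t_k = (10*k - 4*(k + 1)**3 + 17)/(-4*k**3 + 10*k + 7).
Take A(k)=1, B(k)=1, C(k)=k**3 - 5*k/2 - 7/4.
Key eq: (1)·f(k+1) = (1)·f(k) + (k**3 - 5*k/2 - 7/4).
Degrees (0,0,3) ⇒ d ≤ 4.
Match coefficients ⇒ f(k) = k*(k**3 - 2*k**2 - 4*k - 2)/4.
Certificate R = B(k−1)f/C = k*(k**3 - 2*k**2 - 4*k - 2)/(4*k**3 - 10*k - 7) gives s_k = k*(-k**3 + 2*k**2 + 4*k + 2).
s_(k+1) − s_k = -4*k**3 + 10*k + 7 = t_k.
Σ_(k=1)^n t_k = s_(n+1) − s_(1) = (-n**4 - 2*n**3 + 4*n**2 + 12*n + 7) − (7), i.e. n*(-n**3 - 2*n**2 + 4*n + 12).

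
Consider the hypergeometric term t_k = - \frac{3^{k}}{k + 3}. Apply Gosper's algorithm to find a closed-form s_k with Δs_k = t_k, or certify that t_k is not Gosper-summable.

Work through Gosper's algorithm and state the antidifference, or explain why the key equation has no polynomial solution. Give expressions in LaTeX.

no hypergeometric antidifference exists

Compute t_(k+1)/t_k: get 3*(k + 3)/(k + 4).
A = 3*k + 9, B = k + 4, C = 1.
Key eq: (3*k + 9)·f(k+1) = (k + 3)·f(k) + (1).
From deg A=1, deg B=1, deg C=0: d=-1.
Bound -1 < 0, so the key equation has no polynomial solution.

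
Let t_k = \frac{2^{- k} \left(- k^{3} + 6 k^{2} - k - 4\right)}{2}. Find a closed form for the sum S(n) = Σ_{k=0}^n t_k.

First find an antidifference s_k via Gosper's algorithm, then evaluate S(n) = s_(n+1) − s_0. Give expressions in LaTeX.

The ratio is k*(k**2 - 3*k - 8)/(2*(k**3 - 6*k**2 + k + 4)).
Gosper form: A/B · C(k+1)/C(k) with A=1/2, B=1, C=k**3 - 6*k**2 + k + 4.
Need (1/2)·f(k+1) − (1)·f(k) = k**3 - 6*k**2 + k + 4.
From deg A=0, deg B=0, deg C=3: d=3.
Solving with deg f ≤ 3: f(k) = -2*k*(k**2 - 3*k - 2).
Certificate R = B(k−1)f/C = -2*k*(k**2 - 3*k - 2)/((k - 1)*(k**2 - 5*k - 4)) gives s_k = k*(k**2 - 3*k - 2)/2**k.
Verify: (-k**3 + 6*k**2 - k - 4)/(2*2**k) matches t_k.
Σ_(k=0)^n t_k = s_(n+1) − s_(0) = (2**(-n - 1)*(n**3 - 5*n - 4)) − (0), i.e. 2**(-n - 1)*(n**3 - 5*n - 4).

S(n) = 2^{- n - 1} \left(n^{3} - 5 n - 4\right)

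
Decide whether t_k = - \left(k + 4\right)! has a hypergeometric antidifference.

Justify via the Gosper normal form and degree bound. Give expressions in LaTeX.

The ratio is k + 5.
Take A(k)=k + 5, B(k)=1, C(k)=1.
Solve (k + 5)·f(k+1) − (1)·f(k) = 1.
Degrees (1,0,0) ⇒ d ≤ -1.
Negative degree bound (-1): no f exists, t_k not Gosper-summable.

No — t_k has no hypergeometric antidifference.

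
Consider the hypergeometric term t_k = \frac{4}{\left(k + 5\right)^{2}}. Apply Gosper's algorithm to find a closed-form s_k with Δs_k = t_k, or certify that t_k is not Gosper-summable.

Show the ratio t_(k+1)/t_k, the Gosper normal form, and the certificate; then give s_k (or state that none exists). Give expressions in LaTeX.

Ratio r(k) = (k + 5)**2/(k + 6)**2.
Normal form (A,B,C) = (k**2 + 10*k + 25, k**2 + 12*k + 36, 1).
f must satisfy (k**2 + 10*k + 25)·f(k+1) − (k**2 + 10*k + 25)·f(k) = 1.
Degrees (2,2,0) ⇒ d ≤ 0.
Write f(k) = c0. Then LHS − RHS = -1, requiring -1 = 0: contradictory. No certificate.

none (Gosper's algorithm certifies no s_k)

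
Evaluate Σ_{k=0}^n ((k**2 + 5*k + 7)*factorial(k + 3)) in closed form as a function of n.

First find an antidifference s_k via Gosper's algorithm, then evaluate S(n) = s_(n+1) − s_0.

S(n) = n*factorial(n + 4) + 2*factorial(n + 4) - 6

Step 1: r(k) = (k + 4)*(5*k + (k + 1)**2 + 12)/(k**2 + 5*k + 7).
Normal form (A,B,C) = (k + 4, 1, k**2 + 5*k + 7).
Key eq: (k + 4)·f(k+1) = (1)·f(k) + (k**2 + 5*k + 7).
d = 1 from the (1,0,2) case.
A polynomial solution: f(k) = k + 1.
Certificate R = B(k−1)f/C = (k + 1)/(k**2 + 5*k + 7) gives s_k = (k + 1)*factorial(k + 3).
Verify: (k**2 + 5*k + 7)*factorial(k + 3) matches t_k.
Evaluate: s_(n+1) = (n + 2)*factorial(n + 4); subtract s_(0) = 6 ⇒ S(n) = n*factorial(n + 4) + 2*factorial(n + 4) - 6.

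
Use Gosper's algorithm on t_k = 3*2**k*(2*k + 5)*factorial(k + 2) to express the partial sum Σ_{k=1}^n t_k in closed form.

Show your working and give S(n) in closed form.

S(n) = 6*2**n*factorial(n + 3) - 36

Step 1: r(k) = 2*(k + 3)*(2*k + 7)/(2*k + 5).
Gosper form: A/B · C(k+1)/C(k) with A=2*k + 6, B=1, C=k + 5/2.
Set up (2*k + 6)·f(k+1) − (1)·f(k) − (k + 5/2) = 0.
deg f ≤ 0 (via 1,0,1).
A polynomial solution: f(k) = 1/2.
R(k) = B(k−1)·f(k)/C(k) = 1/(2*k + 5); s_k = R·t_k = 3*2**k*factorial(k + 2).
Verify: 3*2**k*(2*k + 5)*factorial(k + 2) matches t_k.
Evaluate: s_(n+1) = 6*2**n*factorial(n + 3); subtract s_(1) = 36 ⇒ S(n) = 6*2**n*factorial(n + 3) - 36.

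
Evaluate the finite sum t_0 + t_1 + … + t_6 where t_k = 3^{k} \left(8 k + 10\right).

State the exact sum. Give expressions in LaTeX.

Σ = 59050

Step 1: r(k) = 3*(4*k + 9)/(4*k + 5).
Normal form (A,B,C) = (3, 1, k + 5/4).
Need (3)·f(k+1) − (1)·f(k) = k + 5/4.
d = 1 from the (0,0,1) case.
Coefficient equations give f(k) = (4*k - 1)/8.
Certificate R = B(k−1)f/C = (4*k - 1)/(2*(4*k + 5)) gives s_k = 3**k*(4*k - 1).
Check: Δs_k = 3**k*(8*k + 10). ✓
Σ_(k=0)^(6) t_k = s_(7) − s_(0) = 59049 − (-1) = 59050.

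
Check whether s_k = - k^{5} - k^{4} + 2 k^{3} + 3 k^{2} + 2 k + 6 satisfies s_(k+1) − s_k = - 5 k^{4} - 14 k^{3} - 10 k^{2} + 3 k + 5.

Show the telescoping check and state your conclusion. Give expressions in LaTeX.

s_(k+1) = -k**5 - 6*k**4 - 12*k**3 - 7*k**2 + 5*k + 11
s_(k+1) − s_k = -5*k**4 - 14*k**3 - 10*k**2 + 3*k + 5
(s_(k+1) − s_k) − t_k = 0

valid; difference matches t_k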